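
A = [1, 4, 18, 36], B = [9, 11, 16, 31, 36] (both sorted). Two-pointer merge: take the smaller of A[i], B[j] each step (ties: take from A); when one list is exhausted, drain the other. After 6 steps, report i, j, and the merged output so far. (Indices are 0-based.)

i=3, j=3, merged so far=[1, 4, 9, 11, 16, 18]

i=0 j=0: A[i]=1<=B[j]=9 take 1, i++
i=1 j=0: A[i]=4<=B[j]=9 take 4, i++
i=2 j=0: A[i]=18>B[j]=9 take 9, j++
i=2 j=1: A[i]=18>B[j]=11 take 11, j++
i=2 j=2: A[i]=18>B[j]=16 take 16, j++
i=2 j=3: A[i]=18<=B[j]=31 take 18, i++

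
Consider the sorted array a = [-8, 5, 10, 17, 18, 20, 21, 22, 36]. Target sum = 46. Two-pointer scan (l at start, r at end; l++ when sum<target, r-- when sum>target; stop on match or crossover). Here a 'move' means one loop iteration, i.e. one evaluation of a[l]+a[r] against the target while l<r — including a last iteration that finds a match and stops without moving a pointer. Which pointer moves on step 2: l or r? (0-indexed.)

l=0 r=8: -8+36=28 <46, l++
l=1 r=8: 5+36=41 <46, l++

l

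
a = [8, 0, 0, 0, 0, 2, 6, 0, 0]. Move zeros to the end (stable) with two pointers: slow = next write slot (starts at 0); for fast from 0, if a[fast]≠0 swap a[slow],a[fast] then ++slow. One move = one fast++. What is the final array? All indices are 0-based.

[8, 2, 6, 0, 0, 0, 0, 0, 0]

(s=0,f=0) a[fast]=8≠0 swap→a[0]=8 → slow++,fast++
(s=1,f=1) a[fast]=0 → fast++
(s=1,f=2) a[fast]=0 → fast++
(s=1,f=3) a[fast]=0 → fast++
(s=1,f=4) a[fast]=0 → fast++
(s=1,f=5) a[fast]=2≠0 swap→a[1]=2 → slow++,fast++
(s=2,f=6) a[fast]=6≠0 swap→a[2]=6 → slow++,fast++
(s=3,f=7) a[fast]=0 → fast++
(s=3,f=8) a[fast]=0 → fast++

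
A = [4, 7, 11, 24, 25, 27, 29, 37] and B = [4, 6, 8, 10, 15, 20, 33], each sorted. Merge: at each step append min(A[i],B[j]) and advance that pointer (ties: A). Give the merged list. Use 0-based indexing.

[4, 4, 6, 7, 8, 10, 11, 15, 20, 24, 25, 27, 29, 33, 37]

i=0 j=0: A[i]=4<=B[j]=4 take 4, i++
i=1 j=0: A[i]=7>B[j]=4 take 4, j++
i=1 j=1: A[i]=7>B[j]=6 take 6, j++
i=1 j=2: A[i]=7<=B[j]=8 take 7, i++
i=2 j=2: A[i]=11>B[j]=8 take 8, j++
i=2 j=3: A[i]=11>B[j]=10 take 10, j++
i=2 j=4: A[i]=11<=B[j]=15 take 11, i++
i=3 j=4: A[i]=24>B[j]=15 take 15, j++
i=3 j=5: A[i]=24>B[j]=20 take 20, j++
i=3 j=6: A[i]=24<=B[j]=33 take 24, i++
i=4 j=6: A[i]=25<=B[j]=33 take 25, i++
i=5 j=6: A[i]=27<=B[j]=33 take 27, i++
i=6 j=6: A[i]=29<=B[j]=33 take 29, i++
i=7 j=6: A[i]=37>B[j]=33 take 33, j++
i=7 j=7: B done, take A[i]=37, i++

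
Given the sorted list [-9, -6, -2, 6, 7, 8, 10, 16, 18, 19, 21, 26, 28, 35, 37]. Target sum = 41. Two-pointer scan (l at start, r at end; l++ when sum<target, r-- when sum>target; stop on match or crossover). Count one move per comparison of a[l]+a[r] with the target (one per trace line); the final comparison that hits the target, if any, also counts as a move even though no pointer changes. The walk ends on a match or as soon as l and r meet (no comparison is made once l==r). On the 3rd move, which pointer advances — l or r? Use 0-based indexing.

l

l=0 r=14: -9+37=28 <41, l++
l=1 r=14: -6+37=31 <41, l++
l=2 r=14: -2+37=35 <41, l++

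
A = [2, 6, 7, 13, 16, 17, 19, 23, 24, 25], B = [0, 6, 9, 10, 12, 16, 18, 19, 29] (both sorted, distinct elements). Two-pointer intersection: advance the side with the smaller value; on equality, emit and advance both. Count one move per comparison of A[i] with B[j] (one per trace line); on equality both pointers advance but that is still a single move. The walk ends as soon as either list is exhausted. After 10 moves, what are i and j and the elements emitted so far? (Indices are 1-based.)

i=7, j=7, emitted=[6, 16]

[i=1,j=1] 2>0 → j++
[i=1,j=2] 2<6 → i++
[i=2,j=2] 6==6 emit → i++,j++
[i=3,j=3] 7<9 → i++
[i=4,j=3] 13>9 → j++
[i=4,j=4] 13>10 → j++
[i=4,j=5] 13>12 → j++
[i=4,j=6] 13<16 → i++
[i=5,j=6] 16==16 emit → i++,j++
[i=6,j=7] 17<18 → i++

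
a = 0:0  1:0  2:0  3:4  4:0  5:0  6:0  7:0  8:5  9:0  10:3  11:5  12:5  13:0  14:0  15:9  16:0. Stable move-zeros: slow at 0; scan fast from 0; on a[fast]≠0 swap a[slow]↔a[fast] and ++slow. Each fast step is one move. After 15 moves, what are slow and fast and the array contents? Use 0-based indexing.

slow=0 fast=0: a[fast]=0, fast++
slow=0 fast=1: a[fast]=0, fast++
slow=0 fast=2: a[fast]=0, fast++
slow=0 fast=3: a[fast]=4≠0 swap→a[0]=4, slow++,fast++
slow=1 fast=4: a[fast]=0, fast++
slow=1 fast=5: a[fast]=0, fast++
slow=1 fast=6: a[fast]=0, fast++
slow=1 fast=7: a[fast]=0, fast++
slow=1 fast=8: a[fast]=5≠0 swap→a[1]=5, slow++,fast++
slow=2 fast=9: a[fast]=0, fast++
slow=2 fast=10: a[fast]=3≠0 swap→a[2]=3, slow++,fast++
slow=3 fast=11: a[fast]=5≠0 swap→a[3]=5, slow++,fast++
slow=4 fast=12: a[fast]=5≠0 swap→a[4]=5, slow++,fast++
slow=5 fast=13: a[fast]=0, fast++
slow=5 fast=14: a[fast]=0, fast++

slow=5, fast=15, a=[4, 5, 3, 5, 5, 0, 0, 0, 0, 0, 0, 0, 0, 0, 0, 9, 0]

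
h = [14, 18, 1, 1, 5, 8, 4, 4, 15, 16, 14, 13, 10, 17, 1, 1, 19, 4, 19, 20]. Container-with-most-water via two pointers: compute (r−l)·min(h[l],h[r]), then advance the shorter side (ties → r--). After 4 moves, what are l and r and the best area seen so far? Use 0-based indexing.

l=4, r=19, best area=324

l=0 r=19: min(14,20)*19=266 best=266 *, l++
l=1 r=19: min(18,20)*18=324 best=324 *, l++
l=2 r=19: min(1,20)*17=17 best=324, l++
l=3 r=19: min(1,20)*16=16 best=324, l++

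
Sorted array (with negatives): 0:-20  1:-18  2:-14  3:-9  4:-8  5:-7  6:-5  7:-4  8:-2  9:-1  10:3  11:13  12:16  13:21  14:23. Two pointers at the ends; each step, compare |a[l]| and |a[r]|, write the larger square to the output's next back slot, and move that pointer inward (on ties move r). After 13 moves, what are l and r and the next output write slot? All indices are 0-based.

l=8, r=9, next write slot=1

[0,14] |-20|<=|23| out[14]=529 → r--
[0,13] |-20|<=|21| out[13]=441 → r--
[0,12] |-20|>|16| out[12]=400 → l++
[1,12] |-18|>|16| out[11]=324 → l++
[2,12] |-14|<=|16| out[10]=256 → r--
[2,11] |-14|>|13| out[9]=196 → l++
[3,11] |-9|<=|13| out[8]=169 → r--
[3,10] |-9|>|3| out[7]=81 → l++
[4,10] |-8|>|3| out[6]=64 → l++
[5,10] |-7|>|3| out[5]=49 → l++
[6,10] |-5|>|3| out[4]=25 → l++
[7,10] |-4|>|3| out[3]=16 → l++
[8,10] |-2|<=|3| out[2]=9 → r--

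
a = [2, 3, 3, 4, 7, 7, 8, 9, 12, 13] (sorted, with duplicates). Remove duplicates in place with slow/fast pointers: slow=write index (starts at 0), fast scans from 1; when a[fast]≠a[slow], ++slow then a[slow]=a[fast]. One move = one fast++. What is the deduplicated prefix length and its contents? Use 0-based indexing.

slow=0 fast=1: a[fast]=3≠a[slow]=2 write a[1]=3, slow++,fast++
slow=1 fast=2: a[fast]=3=a[slow] dup, fast++
slow=1 fast=3: a[fast]=4≠a[slow]=3 write a[2]=4, slow++,fast++
slow=2 fast=4: a[fast]=7≠a[slow]=4 write a[3]=7, slow++,fast++
slow=3 fast=5: a[fast]=7=a[slow] dup, fast++
slow=3 fast=6: a[fast]=8≠a[slow]=7 write a[4]=8, slow++,fast++
slow=4 fast=7: a[fast]=9≠a[slow]=8 write a[5]=9, slow++,fast++
slow=5 fast=8: a[fast]=12≠a[slow]=9 write a[6]=12, slow++,fast++
slow=6 fast=9: a[fast]=13≠a[slow]=12 write a[7]=13, slow++,fast++

length 8; prefix = [2, 3, 4, 7, 8, 9, 12, 13]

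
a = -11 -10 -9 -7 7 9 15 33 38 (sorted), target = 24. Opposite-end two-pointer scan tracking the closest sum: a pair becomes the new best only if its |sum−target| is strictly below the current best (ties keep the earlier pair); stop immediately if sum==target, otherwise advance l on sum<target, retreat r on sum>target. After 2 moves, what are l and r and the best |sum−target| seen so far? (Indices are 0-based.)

l=1, r=7, best |Δ|=2

l=0 r=8: -11+38=27 d=3 *, r--
l=0 r=7: -11+33=22 d=2 *, l++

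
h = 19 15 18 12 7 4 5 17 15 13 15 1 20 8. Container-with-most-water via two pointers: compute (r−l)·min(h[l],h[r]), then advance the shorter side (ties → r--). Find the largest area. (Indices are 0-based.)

max area = 228

[0,13] min(19,8)*13=104 best=104 * → r--
[0,12] min(19,20)*12=228 best=228 * → l++
[1,12] min(15,20)*11=165 best=228 → l++
[2,12] min(18,20)*10=180 best=228 → l++
[3,12] min(12,20)*9=108 best=228 → l++
[4,12] min(7,20)*8=56 best=228 → l++
[5,12] min(4,20)*7=28 best=228 → l++
[6,12] min(5,20)*6=30 best=228 → l++
[7,12] min(17,20)*5=85 best=228 → l++
[8,12] min(15,20)*4=60 best=228 → l++
[9,12] min(13,20)*3=39 best=228 → l++
[10,12] min(15,20)*2=30 best=228 → l++
[11,12] min(1,20)*1=1 best=228 → l++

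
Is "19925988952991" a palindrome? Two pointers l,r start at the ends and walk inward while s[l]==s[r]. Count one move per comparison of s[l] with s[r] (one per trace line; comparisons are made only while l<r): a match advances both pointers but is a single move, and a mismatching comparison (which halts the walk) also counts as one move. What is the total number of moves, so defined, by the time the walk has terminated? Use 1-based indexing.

7 moves

l=1 r=14: '1'=='1', l++,r--
l=2 r=13: '9'=='9', l++,r--
l=3 r=12: '9'=='9', l++,r--
l=4 r=11: '2'=='2', l++,r--
l=5 r=10: '5'=='5', l++,r--
l=6 r=9: '9'=='9', l++,r--
l=7 r=8: '8'=='8', l++,r--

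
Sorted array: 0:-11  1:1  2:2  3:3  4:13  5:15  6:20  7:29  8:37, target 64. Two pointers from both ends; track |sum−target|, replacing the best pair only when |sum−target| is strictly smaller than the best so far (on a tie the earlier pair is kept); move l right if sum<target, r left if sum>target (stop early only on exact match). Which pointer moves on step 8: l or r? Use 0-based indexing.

[0,8] -11+37=26 d=38 * → l++
[1,8] 1+37=38 d=26 * → l++
[2,8] 2+37=39 d=25 * → l++
[3,8] 3+37=40 d=24 * → l++
[4,8] 13+37=50 d=14 * → l++
[5,8] 15+37=52 d=12 * → l++
[6,8] 20+37=57 d=7 * → l++
[7,8] 29+37=66 d=2 * → r--

r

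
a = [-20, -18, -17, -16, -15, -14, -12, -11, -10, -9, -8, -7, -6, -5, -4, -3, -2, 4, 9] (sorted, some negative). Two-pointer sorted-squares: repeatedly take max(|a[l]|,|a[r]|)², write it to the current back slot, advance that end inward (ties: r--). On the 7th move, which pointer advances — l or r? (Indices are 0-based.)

l

[0,18] |-20|>|9| out[18]=400 → l++
[1,18] |-18|>|9| out[17]=324 → l++
[2,18] |-17|>|9| out[16]=289 → l++
[3,18] |-16|>|9| out[15]=256 → l++
[4,18] |-15|>|9| out[14]=225 → l++
[5,18] |-14|>|9| out[13]=196 → l++
[6,18] |-12|>|9| out[12]=144 → l++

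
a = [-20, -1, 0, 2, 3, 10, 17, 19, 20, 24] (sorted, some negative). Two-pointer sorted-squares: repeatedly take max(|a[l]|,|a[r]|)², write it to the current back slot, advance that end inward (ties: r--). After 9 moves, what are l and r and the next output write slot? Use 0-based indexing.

l=2, r=2, next write slot=0

l=0 r=9: |-20|<=|24| out[9]=576, r--
l=0 r=8: |-20|<=|20| out[8]=400, r--
l=0 r=7: |-20|>|19| out[7]=400, l++
l=1 r=7: |-1|<=|19| out[6]=361, r--
l=1 r=6: |-1|<=|17| out[5]=289, r--
l=1 r=5: |-1|<=|10| out[4]=100, r--
l=1 r=4: |-1|<=|3| out[3]=9, r--
l=1 r=3: |-1|<=|2| out[2]=4, r--
l=1 r=2: |-1|>|0| out[1]=1, l++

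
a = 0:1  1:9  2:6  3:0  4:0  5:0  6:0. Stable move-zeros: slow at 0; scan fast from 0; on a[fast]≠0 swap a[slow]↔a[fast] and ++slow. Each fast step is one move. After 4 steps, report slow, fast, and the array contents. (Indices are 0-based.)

slow=0 fast=0: a[fast]=1≠0 swap→a[0]=1, slow++,fast++
slow=1 fast=1: a[fast]=9≠0 swap→a[1]=9, slow++,fast++
slow=2 fast=2: a[fast]=6≠0 swap→a[2]=6, slow++,fast++
slow=3 fast=3: a[fast]=0, fast++

slow=3, fast=4, a=[1, 9, 6, 0, 0, 0, 0]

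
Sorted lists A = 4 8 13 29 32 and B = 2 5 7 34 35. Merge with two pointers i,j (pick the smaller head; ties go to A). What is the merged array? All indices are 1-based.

[2, 4, 5, 7, 8, 13, 29, 32, 34, 35]

[i=1,j=1] A[i]=4>B[j]=2 take 2 → j++
[i=1,j=2] A[i]=4<=B[j]=5 take 4 → i++
[i=2,j=2] A[i]=8>B[j]=5 take 5 → j++
[i=2,j=3] A[i]=8>B[j]=7 take 7 → j++
[i=2,j=4] A[i]=8<=B[j]=34 take 8 → i++
[i=3,j=4] A[i]=13<=B[j]=34 take 13 → i++
[i=4,j=4] A[i]=29<=B[j]=34 take 29 → i++
[i=5,j=4] A[i]=32<=B[j]=34 take 32 → i++
[i=6,j=4] A done, take B[j]=34 → j++
[i=6,j=5] A done, take B[j]=35 → j++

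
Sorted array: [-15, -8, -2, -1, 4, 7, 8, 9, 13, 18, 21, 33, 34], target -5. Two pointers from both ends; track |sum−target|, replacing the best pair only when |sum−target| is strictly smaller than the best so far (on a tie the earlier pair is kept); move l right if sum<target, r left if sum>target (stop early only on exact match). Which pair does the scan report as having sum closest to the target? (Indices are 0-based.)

l=0 r=12: -15+34=19 d=24 *, r--
l=0 r=11: -15+33=18 d=23 *, r--
l=0 r=10: -15+21=6 d=11 *, r--
l=0 r=9: -15+18=3 d=8 *, r--
l=0 r=8: -15+13=-2 d=3 *, r--
l=0 r=7: -15+9=-6 d=1 *, l++
l=1 r=7: -8+9=1 d=6, r--
l=1 r=6: -8+8=0 d=5, r--
l=1 r=5: -8+7=-1 d=4, r--
l=1 r=4: -8+4=-4 d=1, r--
l=1 r=3: -8+-1=-9 d=4, l++
l=2 r=3: -2+-1=-3 d=2, r--

pair (-15, 9) with sum -6 (|Δ|=1)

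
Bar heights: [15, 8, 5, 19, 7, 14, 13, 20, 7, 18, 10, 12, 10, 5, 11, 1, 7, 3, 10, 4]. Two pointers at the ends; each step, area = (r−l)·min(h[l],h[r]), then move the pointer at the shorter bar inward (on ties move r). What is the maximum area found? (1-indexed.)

[1,20] min(15,4)*19=76 best=76 * → r--
[1,19] min(15,10)*18=180 best=180 * → r--
[1,18] min(15,3)*17=51 best=180 → r--
[1,17] min(15,7)*16=112 best=180 → r--
[1,16] min(15,1)*15=15 best=180 → r--
[1,15] min(15,11)*14=154 best=180 → r--
[1,14] min(15,5)*13=65 best=180 → r--
[1,13] min(15,10)*12=120 best=180 → r--
[1,12] min(15,12)*11=132 best=180 → r--
[1,11] min(15,10)*10=100 best=180 → r--
[1,10] min(15,18)*9=135 best=180 → l++
[2,10] min(8,18)*8=64 best=180 → l++
[3,10] min(5,18)*7=35 best=180 → l++
[4,10] min(19,18)*6=108 best=180 → r--
[4,9] min(19,7)*5=35 best=180 → r--
[4,8] min(19,20)*4=76 best=180 → l++
[5,8] min(7,20)*3=21 best=180 → l++
[6,8] min(14,20)*2=28 best=180 → l++
[7,8] min(13,20)*1=13 best=180 → l++

max area = 180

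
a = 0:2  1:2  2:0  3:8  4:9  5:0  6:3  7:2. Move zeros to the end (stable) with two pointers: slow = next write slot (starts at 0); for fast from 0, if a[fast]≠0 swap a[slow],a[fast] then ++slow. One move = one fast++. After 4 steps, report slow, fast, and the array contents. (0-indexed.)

slow=3, fast=4, a=[2, 2, 8, 0, 9, 0, 3, 2]

(s=0,f=0) a[fast]=2≠0 swap→a[0]=2 → slow++,fast++
(s=1,f=1) a[fast]=2≠0 swap→a[1]=2 → slow++,fast++
(s=2,f=2) a[fast]=0 → fast++
(s=2,f=3) a[fast]=8≠0 swap→a[2]=8 → slow++,fast++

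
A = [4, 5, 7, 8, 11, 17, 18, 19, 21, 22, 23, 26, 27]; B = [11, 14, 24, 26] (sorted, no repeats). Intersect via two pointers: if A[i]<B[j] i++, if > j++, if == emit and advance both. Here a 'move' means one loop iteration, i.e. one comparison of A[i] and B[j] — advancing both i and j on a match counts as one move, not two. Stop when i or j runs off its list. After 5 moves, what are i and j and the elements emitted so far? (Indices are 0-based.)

i=5, j=1, emitted=[11]

i=0 j=0: 4<11, i++
i=1 j=0: 5<11, i++
i=2 j=0: 7<11, i++
i=3 j=0: 8<11, i++
i=4 j=0: 11==11 emit, i++,j++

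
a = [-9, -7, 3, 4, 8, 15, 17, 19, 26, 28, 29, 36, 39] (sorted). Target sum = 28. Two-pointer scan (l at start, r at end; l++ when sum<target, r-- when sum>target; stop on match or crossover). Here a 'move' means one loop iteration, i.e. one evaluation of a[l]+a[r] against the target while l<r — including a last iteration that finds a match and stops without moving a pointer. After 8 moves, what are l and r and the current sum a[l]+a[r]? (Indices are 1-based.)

l=4, r=8, sum=23

[1,13] -9+39=30 >28 → r--
[1,12] -9+36=27 <28 → l++
[2,12] -7+36=29 >28 → r--
[2,11] -7+29=22 <28 → l++
[3,11] 3+29=32 >28 → r--
[3,10] 3+28=31 >28 → r--
[3,9] 3+26=29 >28 → r--
[3,8] 3+19=22 <28 → l++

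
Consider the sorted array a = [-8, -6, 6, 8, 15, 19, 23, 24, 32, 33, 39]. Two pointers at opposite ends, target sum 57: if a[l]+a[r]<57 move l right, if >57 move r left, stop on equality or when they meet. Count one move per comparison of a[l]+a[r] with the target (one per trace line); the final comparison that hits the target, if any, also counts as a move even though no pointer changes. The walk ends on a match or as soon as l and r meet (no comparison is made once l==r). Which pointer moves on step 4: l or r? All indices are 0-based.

[0,10] -8+39=31 <57 → l++
[1,10] -6+39=33 <57 → l++
[2,10] 6+39=45 <57 → l++
[3,10] 8+39=47 <57 → l++

l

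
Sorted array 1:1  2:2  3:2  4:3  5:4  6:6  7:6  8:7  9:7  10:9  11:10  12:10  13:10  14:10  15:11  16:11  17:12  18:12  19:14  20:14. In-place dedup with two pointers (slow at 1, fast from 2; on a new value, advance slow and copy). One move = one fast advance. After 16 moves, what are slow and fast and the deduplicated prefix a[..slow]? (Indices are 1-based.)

slow=1 fast=2: a[fast]=2≠a[slow]=1 write a[2]=2, slow++,fast++
slow=2 fast=3: a[fast]=2=a[slow] dup, fast++
slow=2 fast=4: a[fast]=3≠a[slow]=2 write a[3]=3, slow++,fast++
slow=3 fast=5: a[fast]=4≠a[slow]=3 write a[4]=4, slow++,fast++
slow=4 fast=6: a[fast]=6≠a[slow]=4 write a[5]=6, slow++,fast++
slow=5 fast=7: a[fast]=6=a[slow] dup, fast++
slow=5 fast=8: a[fast]=7≠a[slow]=6 write a[6]=7, slow++,fast++
slow=6 fast=9: a[fast]=7=a[slow] dup, fast++
slow=6 fast=10: a[fast]=9≠a[slow]=7 write a[7]=9, slow++,fast++
slow=7 fast=11: a[fast]=10≠a[slow]=9 write a[8]=10, slow++,fast++
slow=8 fast=12: a[fast]=10=a[slow] dup, fast++
slow=8 fast=13: a[fast]=10=a[slow] dup, fast++
slow=8 fast=14: a[fast]=10=a[slow] dup, fast++
slow=8 fast=15: a[fast]=11≠a[slow]=10 write a[9]=11, slow++,fast++
slow=9 fast=16: a[fast]=11=a[slow] dup, fast++
slow=9 fast=17: a[fast]=12≠a[slow]=11 write a[10]=12, slow++,fast++

slow=10, fast=18, prefix=[1, 2, 3, 4, 6, 7, 9, 10, 11, 12]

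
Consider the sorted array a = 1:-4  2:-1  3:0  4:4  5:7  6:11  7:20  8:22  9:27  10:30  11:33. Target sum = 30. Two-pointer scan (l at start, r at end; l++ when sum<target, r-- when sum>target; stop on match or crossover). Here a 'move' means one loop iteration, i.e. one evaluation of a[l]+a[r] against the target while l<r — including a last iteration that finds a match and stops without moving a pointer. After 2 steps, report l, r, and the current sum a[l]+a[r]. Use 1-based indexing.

l=1 r=11: -4+33=29 <30, l++
l=2 r=11: -1+33=32 >30, r--

l=2, r=10, sum=29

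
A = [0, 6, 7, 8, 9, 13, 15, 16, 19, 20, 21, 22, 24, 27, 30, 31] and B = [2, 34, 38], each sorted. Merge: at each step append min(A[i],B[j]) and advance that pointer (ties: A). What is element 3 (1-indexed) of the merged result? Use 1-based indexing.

[i=1,j=1] A[i]=0<=B[j]=2 take 0 → i++
[i=2,j=1] A[i]=6>B[j]=2 take 2 → j++
[i=2,j=2] A[i]=6<=B[j]=34 take 6 → i++
[i=3,j=2] A[i]=7<=B[j]=34 take 7 → i++
[i=4,j=2] A[i]=8<=B[j]=34 take 8 → i++
[i=5,j=2] A[i]=9<=B[j]=34 take 9 → i++
[i=6,j=2] A[i]=13<=B[j]=34 take 13 → i++
[i=7,j=2] A[i]=15<=B[j]=34 take 15 → i++
[i=8,j=2] A[i]=16<=B[j]=34 take 16 → i++
[i=9,j=2] A[i]=19<=B[j]=34 take 19 → i++
[i=10,j=2] A[i]=20<=B[j]=34 take 20 → i++
[i=11,j=2] A[i]=21<=B[j]=34 take 21 → i++
[i=12,j=2] A[i]=22<=B[j]=34 take 22 → i++
[i=13,j=2] A[i]=24<=B[j]=34 take 24 → i++
[i=14,j=2] A[i]=27<=B[j]=34 take 27 → i++
[i=15,j=2] A[i]=30<=B[j]=34 take 30 → i++
[i=16,j=2] A[i]=31<=B[j]=34 take 31 → i++
[i=17,j=2] A done, take B[j]=34 → j++
[i=17,j=3] A done, take B[j]=38 → j++

merged[3] = 6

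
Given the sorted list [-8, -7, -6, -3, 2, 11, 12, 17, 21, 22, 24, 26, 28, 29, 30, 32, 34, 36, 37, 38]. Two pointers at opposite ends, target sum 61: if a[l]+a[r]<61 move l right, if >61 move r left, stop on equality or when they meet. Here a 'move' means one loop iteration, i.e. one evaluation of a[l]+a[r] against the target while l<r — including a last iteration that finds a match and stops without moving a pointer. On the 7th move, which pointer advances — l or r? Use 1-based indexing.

l=1 r=20: -8+38=30 <61, l++
l=2 r=20: -7+38=31 <61, l++
l=3 r=20: -6+38=32 <61, l++
l=4 r=20: -3+38=35 <61, l++
l=5 r=20: 2+38=40 <61, l++
l=6 r=20: 11+38=49 <61, l++
l=7 r=20: 12+38=50 <61, l++

l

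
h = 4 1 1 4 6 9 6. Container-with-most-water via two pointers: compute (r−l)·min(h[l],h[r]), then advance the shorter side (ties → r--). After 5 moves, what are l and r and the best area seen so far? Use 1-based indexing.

[1,7] min(4,6)*6=24 best=24 * → l++
[2,7] min(1,6)*5=5 best=24 → l++
[3,7] min(1,6)*4=4 best=24 → l++
[4,7] min(4,6)*3=12 best=24 → l++
[5,7] min(6,6)*2=12 best=24 → r--

l=5, r=6, best area=24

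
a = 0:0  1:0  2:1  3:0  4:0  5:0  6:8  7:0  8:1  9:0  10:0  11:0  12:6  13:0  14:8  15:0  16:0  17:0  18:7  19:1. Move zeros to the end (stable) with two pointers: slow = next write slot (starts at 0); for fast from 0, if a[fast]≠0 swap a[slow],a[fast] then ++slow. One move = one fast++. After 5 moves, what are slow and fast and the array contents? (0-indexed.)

slow=0 fast=0: a[fast]=0, fast++
slow=0 fast=1: a[fast]=0, fast++
slow=0 fast=2: a[fast]=1≠0 swap→a[0]=1, slow++,fast++
slow=1 fast=3: a[fast]=0, fast++
slow=1 fast=4: a[fast]=0, fast++

slow=1, fast=5, a=[1, 0, 0, 0, 0, 0, 8, 0, 1, 0, 0, 0, 6, 0, 8, 0, 0, 0, 7, 1]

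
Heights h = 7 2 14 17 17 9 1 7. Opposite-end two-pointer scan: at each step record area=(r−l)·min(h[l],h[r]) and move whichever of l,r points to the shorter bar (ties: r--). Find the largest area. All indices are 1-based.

max area = 49

[1,8] min(7,7)*7=49 best=49 * → r--
[1,7] min(7,1)*6=6 best=49 → r--
[1,6] min(7,9)*5=35 best=49 → l++
[2,6] min(2,9)*4=8 best=49 → l++
[3,6] min(14,9)*3=27 best=49 → r--
[3,5] min(14,17)*2=28 best=49 → l++
[4,5] min(17,17)*1=17 best=49 → r--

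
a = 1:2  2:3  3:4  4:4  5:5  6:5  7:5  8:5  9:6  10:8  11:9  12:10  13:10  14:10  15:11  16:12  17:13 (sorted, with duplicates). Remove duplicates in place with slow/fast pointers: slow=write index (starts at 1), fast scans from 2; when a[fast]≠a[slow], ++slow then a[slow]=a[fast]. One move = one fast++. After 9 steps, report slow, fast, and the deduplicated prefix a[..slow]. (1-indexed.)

slow=6, fast=11, prefix=[2, 3, 4, 5, 6, 8]

slow=1 fast=2: a[fast]=3≠a[slow]=2 write a[2]=3, slow++,fast++
slow=2 fast=3: a[fast]=4≠a[slow]=3 write a[3]=4, slow++,fast++
slow=3 fast=4: a[fast]=4=a[slow] dup, fast++
slow=3 fast=5: a[fast]=5≠a[slow]=4 write a[4]=5, slow++,fast++
slow=4 fast=6: a[fast]=5=a[slow] dup, fast++
slow=4 fast=7: a[fast]=5=a[slow] dup, fast++
slow=4 fast=8: a[fast]=5=a[slow] dup, fast++
slow=4 fast=9: a[fast]=6≠a[slow]=5 write a[5]=6, slow++,fast++
slow=5 fast=10: a[fast]=8≠a[slow]=6 write a[6]=8, slow++,fast++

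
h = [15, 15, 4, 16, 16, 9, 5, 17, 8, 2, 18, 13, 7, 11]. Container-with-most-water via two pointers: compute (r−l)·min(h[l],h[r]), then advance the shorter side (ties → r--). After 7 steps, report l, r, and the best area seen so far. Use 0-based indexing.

l=4, r=10, best area=150

l=0 r=13: min(15,11)*13=143 best=143 *, r--
l=0 r=12: min(15,7)*12=84 best=143, r--
l=0 r=11: min(15,13)*11=143 best=143, r--
l=0 r=10: min(15,18)*10=150 best=150 *, l++
l=1 r=10: min(15,18)*9=135 best=150, l++
l=2 r=10: min(4,18)*8=32 best=150, l++
l=3 r=10: min(16,18)*7=112 best=150, l++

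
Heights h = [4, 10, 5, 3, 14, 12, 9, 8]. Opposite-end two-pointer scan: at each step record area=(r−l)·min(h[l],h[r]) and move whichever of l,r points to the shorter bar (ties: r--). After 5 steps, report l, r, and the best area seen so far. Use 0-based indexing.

l=3, r=5, best area=48

l=0 r=7: min(4,8)*7=28 best=28 *, l++
l=1 r=7: min(10,8)*6=48 best=48 *, r--
l=1 r=6: min(10,9)*5=45 best=48, r--
l=1 r=5: min(10,12)*4=40 best=48, l++
l=2 r=5: min(5,12)*3=15 best=48, l++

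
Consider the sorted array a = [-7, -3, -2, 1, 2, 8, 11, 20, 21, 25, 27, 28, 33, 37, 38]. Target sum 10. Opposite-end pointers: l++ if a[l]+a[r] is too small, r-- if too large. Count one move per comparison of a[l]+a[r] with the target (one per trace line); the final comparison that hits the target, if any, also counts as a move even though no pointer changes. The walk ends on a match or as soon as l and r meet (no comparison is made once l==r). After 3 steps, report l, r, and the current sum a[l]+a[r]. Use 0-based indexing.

l=0 r=14: -7+38=31 >10, r--
l=0 r=13: -7+37=30 >10, r--
l=0 r=12: -7+33=26 >10, r--

l=0, r=11, sum=21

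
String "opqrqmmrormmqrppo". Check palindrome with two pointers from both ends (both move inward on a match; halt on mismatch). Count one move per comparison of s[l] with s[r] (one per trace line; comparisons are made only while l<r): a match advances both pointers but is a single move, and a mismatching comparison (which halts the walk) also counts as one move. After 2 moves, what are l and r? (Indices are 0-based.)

l=2, r=14

l=0 r=16: 'o'=='o', l++,r--
l=1 r=15: 'p'=='p', l++,r--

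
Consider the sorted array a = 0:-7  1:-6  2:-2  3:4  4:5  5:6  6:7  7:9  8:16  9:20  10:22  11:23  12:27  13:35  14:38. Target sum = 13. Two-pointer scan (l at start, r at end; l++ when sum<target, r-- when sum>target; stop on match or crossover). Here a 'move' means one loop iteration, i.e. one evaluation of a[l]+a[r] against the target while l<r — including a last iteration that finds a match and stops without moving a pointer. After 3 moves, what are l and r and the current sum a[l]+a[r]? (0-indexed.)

l=0, r=11, sum=16

[0,14] -7+38=31 >13 → r--
[0,13] -7+35=28 >13 → r--
[0,12] -7+27=20 >13 → r--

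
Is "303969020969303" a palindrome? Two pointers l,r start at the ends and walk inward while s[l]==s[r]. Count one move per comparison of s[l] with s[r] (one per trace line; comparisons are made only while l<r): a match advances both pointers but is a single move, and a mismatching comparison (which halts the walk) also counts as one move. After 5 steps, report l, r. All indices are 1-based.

[1,15] '3'=='3' → l++,r--
[2,14] '0'=='0' → l++,r--
[3,13] '3'=='3' → l++,r--
[4,12] '9'=='9' → l++,r--
[5,11] '6'=='6' → l++,r--

l=6, r=10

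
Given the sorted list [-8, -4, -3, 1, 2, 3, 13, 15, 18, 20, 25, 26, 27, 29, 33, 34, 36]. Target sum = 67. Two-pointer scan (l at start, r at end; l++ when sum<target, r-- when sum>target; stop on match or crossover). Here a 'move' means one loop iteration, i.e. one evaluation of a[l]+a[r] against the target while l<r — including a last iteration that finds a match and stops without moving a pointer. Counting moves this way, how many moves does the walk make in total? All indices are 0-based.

16 moves

l=0 r=16: -8+36=28 <67, l++
l=1 r=16: -4+36=32 <67, l++
l=2 r=16: -3+36=33 <67, l++
l=3 r=16: 1+36=37 <67, l++
l=4 r=16: 2+36=38 <67, l++
l=5 r=16: 3+36=39 <67, l++
l=6 r=16: 13+36=49 <67, l++
l=7 r=16: 15+36=51 <67, l++
l=8 r=16: 18+36=54 <67, l++
l=9 r=16: 20+36=56 <67, l++
l=10 r=16: 25+36=61 <67, l++
l=11 r=16: 26+36=62 <67, l++
l=12 r=16: 27+36=63 <67, l++
l=13 r=16: 29+36=65 <67, l++
l=14 r=16: 33+36=69 >67, r--
l=14 r=15: 33+34=67, found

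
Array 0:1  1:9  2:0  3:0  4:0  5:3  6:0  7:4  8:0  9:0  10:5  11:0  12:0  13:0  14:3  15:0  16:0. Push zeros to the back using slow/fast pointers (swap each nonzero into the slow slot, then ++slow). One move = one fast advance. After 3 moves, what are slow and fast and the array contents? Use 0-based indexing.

slow=2, fast=3, a=[1, 9, 0, 0, 0, 3, 0, 4, 0, 0, 5, 0, 0, 0, 3, 0, 0]

(s=0,f=0) a[fast]=1≠0 swap→a[0]=1 → slow++,fast++
(s=1,f=1) a[fast]=9≠0 swap→a[1]=9 → slow++,fast++
(s=2,f=2) a[fast]=0 → fast++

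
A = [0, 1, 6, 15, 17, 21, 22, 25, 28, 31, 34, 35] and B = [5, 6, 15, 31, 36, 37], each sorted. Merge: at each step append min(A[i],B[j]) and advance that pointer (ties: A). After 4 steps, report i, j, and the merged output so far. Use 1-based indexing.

i=1 j=1: A[i]=0<=B[j]=5 take 0, i++
i=2 j=1: A[i]=1<=B[j]=5 take 1, i++
i=3 j=1: A[i]=6>B[j]=5 take 5, j++
i=3 j=2: A[i]=6<=B[j]=6 take 6, i++

i=4, j=2, merged so far=[0, 1, 5, 6]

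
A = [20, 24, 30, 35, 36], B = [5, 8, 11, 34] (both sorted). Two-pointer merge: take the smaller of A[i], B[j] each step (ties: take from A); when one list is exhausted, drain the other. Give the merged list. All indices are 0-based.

[5, 8, 11, 20, 24, 30, 34, 35, 36]

[i=0,j=0] A[i]=20>B[j]=5 take 5 → j++
[i=0,j=1] A[i]=20>B[j]=8 take 8 → j++
[i=0,j=2] A[i]=20>B[j]=11 take 11 → j++
[i=0,j=3] A[i]=20<=B[j]=34 take 20 → i++
[i=1,j=3] A[i]=24<=B[j]=34 take 24 → i++
[i=2,j=3] A[i]=30<=B[j]=34 take 30 → i++
[i=3,j=3] A[i]=35>B[j]=34 take 34 → j++
[i=3,j=4] B done, take A[i]=35 → i++
[i=4,j=4] B done, take A[i]=36 → i++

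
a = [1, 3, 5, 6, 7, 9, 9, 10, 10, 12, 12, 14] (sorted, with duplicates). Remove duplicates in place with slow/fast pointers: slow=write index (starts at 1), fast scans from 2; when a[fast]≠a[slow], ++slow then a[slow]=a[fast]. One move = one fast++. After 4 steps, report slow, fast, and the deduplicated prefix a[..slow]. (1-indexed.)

slow=5, fast=6, prefix=[1, 3, 5, 6, 7]

slow=1 fast=2: a[fast]=3≠a[slow]=1 write a[2]=3, slow++,fast++
slow=2 fast=3: a[fast]=5≠a[slow]=3 write a[3]=5, slow++,fast++
slow=3 fast=4: a[fast]=6≠a[slow]=5 write a[4]=6, slow++,fast++
slow=4 fast=5: a[fast]=7≠a[slow]=6 write a[5]=7, slow++,fast++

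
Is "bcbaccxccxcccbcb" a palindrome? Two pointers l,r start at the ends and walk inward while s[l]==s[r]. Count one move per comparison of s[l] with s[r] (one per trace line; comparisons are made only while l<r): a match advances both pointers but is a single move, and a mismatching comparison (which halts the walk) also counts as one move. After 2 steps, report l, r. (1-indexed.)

l=3, r=14

l=1 r=16: 'b'=='b', l++,r--
l=2 r=15: 'c'=='c', l++,r--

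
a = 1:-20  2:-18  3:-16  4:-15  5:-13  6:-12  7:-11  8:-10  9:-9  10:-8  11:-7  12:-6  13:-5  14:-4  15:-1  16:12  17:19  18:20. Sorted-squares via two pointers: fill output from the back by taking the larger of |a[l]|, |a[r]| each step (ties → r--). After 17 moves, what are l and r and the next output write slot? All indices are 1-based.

[1,18] |-20|<=|20| out[18]=400 → r--
[1,17] |-20|>|19| out[17]=400 → l++
[2,17] |-18|<=|19| out[16]=361 → r--
[2,16] |-18|>|12| out[15]=324 → l++
[3,16] |-16|>|12| out[14]=256 → l++
[4,16] |-15|>|12| out[13]=225 → l++
[5,16] |-13|>|12| out[12]=169 → l++
[6,16] |-12|<=|12| out[11]=144 → r--
[6,15] |-12|>|-1| out[10]=144 → l++
[7,15] |-11|>|-1| out[9]=121 → l++
[8,15] |-10|>|-1| out[8]=100 → l++
[9,15] |-9|>|-1| out[7]=81 → l++
[10,15] |-8|>|-1| out[6]=64 → l++
[11,15] |-7|>|-1| out[5]=49 → l++
[12,15] |-6|>|-1| out[4]=36 → l++
[13,15] |-5|>|-1| out[3]=25 → l++
[14,15] |-4|>|-1| out[2]=16 → l++

l=15, r=15, next write slot=1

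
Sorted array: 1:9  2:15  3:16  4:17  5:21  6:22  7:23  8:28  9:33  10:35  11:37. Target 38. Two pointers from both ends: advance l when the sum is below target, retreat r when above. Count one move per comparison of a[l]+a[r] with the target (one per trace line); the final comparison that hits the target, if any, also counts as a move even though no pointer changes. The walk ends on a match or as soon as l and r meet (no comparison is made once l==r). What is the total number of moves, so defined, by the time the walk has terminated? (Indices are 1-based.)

l=1 r=11: 9+37=46 >38, r--
l=1 r=10: 9+35=44 >38, r--
l=1 r=9: 9+33=42 >38, r--
l=1 r=8: 9+28=37 <38, l++
l=2 r=8: 15+28=43 >38, r--
l=2 r=7: 15+23=38, found

6 moves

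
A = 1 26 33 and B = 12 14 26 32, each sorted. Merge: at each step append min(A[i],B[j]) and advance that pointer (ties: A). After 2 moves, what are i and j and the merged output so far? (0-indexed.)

i=0 j=0: A[i]=1<=B[j]=12 take 1, i++
i=1 j=0: A[i]=26>B[j]=12 take 12, j++

i=1, j=1, merged so far=[1, 12]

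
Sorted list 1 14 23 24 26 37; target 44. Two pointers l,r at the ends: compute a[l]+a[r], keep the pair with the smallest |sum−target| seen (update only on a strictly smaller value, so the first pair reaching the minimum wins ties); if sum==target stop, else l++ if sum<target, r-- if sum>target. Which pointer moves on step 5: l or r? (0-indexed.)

[0,5] 1+37=38 d=6 * → l++
[1,5] 14+37=51 d=7 → r--
[1,4] 14+26=40 d=4 * → l++
[2,4] 23+26=49 d=5 → r--
[2,3] 23+24=47 d=3 * → r--

r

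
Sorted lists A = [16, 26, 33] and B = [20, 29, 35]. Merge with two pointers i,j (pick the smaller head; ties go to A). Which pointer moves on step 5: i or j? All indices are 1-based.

i

i=1 j=1: A[i]=16<=B[j]=20 take 16, i++
i=2 j=1: A[i]=26>B[j]=20 take 20, j++
i=2 j=2: A[i]=26<=B[j]=29 take 26, i++
i=3 j=2: A[i]=33>B[j]=29 take 29, j++
i=3 j=3: A[i]=33<=B[j]=35 take 33, i++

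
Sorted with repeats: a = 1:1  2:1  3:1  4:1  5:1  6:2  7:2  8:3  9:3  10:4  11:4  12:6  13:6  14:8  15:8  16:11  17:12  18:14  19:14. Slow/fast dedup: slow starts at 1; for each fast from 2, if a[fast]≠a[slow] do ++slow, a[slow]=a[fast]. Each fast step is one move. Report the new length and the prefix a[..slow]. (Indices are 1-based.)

slow=1 fast=2: a[fast]=1=a[slow] dup, fast++
slow=1 fast=3: a[fast]=1=a[slow] dup, fast++
slow=1 fast=4: a[fast]=1=a[slow] dup, fast++
slow=1 fast=5: a[fast]=1=a[slow] dup, fast++
slow=1 fast=6: a[fast]=2≠a[slow]=1 write a[2]=2, slow++,fast++
slow=2 fast=7: a[fast]=2=a[slow] dup, fast++
slow=2 fast=8: a[fast]=3≠a[slow]=2 write a[3]=3, slow++,fast++
slow=3 fast=9: a[fast]=3=a[slow] dup, fast++
slow=3 fast=10: a[fast]=4≠a[slow]=3 write a[4]=4, slow++,fast++
slow=4 fast=11: a[fast]=4=a[slow] dup, fast++
slow=4 fast=12: a[fast]=6≠a[slow]=4 write a[5]=6, slow++,fast++
slow=5 fast=13: a[fast]=6=a[slow] dup, fast++
slow=5 fast=14: a[fast]=8≠a[slow]=6 write a[6]=8, slow++,fast++
slow=6 fast=15: a[fast]=8=a[slow] dup, fast++
slow=6 fast=16: a[fast]=11≠a[slow]=8 write a[7]=11, slow++,fast++
slow=7 fast=17: a[fast]=12≠a[slow]=11 write a[8]=12, slow++,fast++
slow=8 fast=18: a[fast]=14≠a[slow]=12 write a[9]=14, slow++,fast++
slow=9 fast=19: a[fast]=14=a[slow] dup, fast++

length 9; prefix = [1, 2, 3, 4, 6, 8, 11, 12, 14]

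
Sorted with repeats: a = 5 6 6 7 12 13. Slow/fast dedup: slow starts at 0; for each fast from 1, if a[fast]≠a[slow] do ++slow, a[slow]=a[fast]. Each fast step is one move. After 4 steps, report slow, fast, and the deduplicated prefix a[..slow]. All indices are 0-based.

slow=0 fast=1: a[fast]=6≠a[slow]=5 write a[1]=6, slow++,fast++
slow=1 fast=2: a[fast]=6=a[slow] dup, fast++
slow=1 fast=3: a[fast]=7≠a[slow]=6 write a[2]=7, slow++,fast++
slow=2 fast=4: a[fast]=12≠a[slow]=7 write a[3]=12, slow++,fast++

slow=3, fast=5, prefix=[5, 6, 7, 12]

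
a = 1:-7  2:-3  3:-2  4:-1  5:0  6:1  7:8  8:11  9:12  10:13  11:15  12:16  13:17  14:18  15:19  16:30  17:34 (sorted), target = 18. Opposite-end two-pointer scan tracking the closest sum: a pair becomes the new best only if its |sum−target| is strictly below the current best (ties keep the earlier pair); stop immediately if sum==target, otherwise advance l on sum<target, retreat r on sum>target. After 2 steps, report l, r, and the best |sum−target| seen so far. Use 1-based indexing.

l=1 r=17: -7+34=27 d=9 *, r--
l=1 r=16: -7+30=23 d=5 *, r--

l=1, r=15, best |Δ|=5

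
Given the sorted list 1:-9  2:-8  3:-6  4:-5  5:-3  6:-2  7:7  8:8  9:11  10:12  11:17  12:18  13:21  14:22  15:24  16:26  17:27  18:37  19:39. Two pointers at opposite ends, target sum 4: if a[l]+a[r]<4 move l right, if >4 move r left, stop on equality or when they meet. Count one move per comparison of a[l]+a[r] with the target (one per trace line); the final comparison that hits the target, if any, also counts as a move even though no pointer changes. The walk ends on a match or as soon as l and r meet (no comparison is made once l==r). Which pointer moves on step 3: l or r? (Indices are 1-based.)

[1,19] -9+39=30 >4 → r--
[1,18] -9+37=28 >4 → r--
[1,17] -9+27=18 >4 → r--

r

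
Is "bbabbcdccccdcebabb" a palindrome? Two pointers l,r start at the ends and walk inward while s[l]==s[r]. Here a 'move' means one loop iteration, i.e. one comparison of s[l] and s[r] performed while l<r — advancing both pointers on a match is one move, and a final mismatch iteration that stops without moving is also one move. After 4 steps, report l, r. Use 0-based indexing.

[0,17] 'b'=='b' → l++,r--
[1,16] 'b'=='b' → l++,r--
[2,15] 'a'=='a' → l++,r--
[3,14] 'b'=='b' → l++,r--

l=4, r=13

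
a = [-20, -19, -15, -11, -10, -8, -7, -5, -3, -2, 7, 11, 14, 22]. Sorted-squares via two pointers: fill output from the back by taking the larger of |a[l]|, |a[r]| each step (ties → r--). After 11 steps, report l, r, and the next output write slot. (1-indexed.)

[1,14] |-20|<=|22| out[14]=484 → r--
[1,13] |-20|>|14| out[13]=400 → l++
[2,13] |-19|>|14| out[12]=361 → l++
[3,13] |-15|>|14| out[11]=225 → l++
[4,13] |-11|<=|14| out[10]=196 → r--
[4,12] |-11|<=|11| out[9]=121 → r--
[4,11] |-11|>|7| out[8]=121 → l++
[5,11] |-10|>|7| out[7]=100 → l++
[6,11] |-8|>|7| out[6]=64 → l++
[7,11] |-7|<=|7| out[5]=49 → r--
[7,10] |-7|>|-2| out[4]=49 → l++

l=8, r=10, next write slot=3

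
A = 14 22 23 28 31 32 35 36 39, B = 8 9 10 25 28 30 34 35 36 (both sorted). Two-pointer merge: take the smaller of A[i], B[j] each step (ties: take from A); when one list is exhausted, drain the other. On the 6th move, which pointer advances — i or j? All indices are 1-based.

[i=1,j=1] A[i]=14>B[j]=8 take 8 → j++
[i=1,j=2] A[i]=14>B[j]=9 take 9 → j++
[i=1,j=3] A[i]=14>B[j]=10 take 10 → j++
[i=1,j=4] A[i]=14<=B[j]=25 take 14 → i++
[i=2,j=4] A[i]=22<=B[j]=25 take 22 → i++
[i=3,j=4] A[i]=23<=B[j]=25 take 23 → i++

i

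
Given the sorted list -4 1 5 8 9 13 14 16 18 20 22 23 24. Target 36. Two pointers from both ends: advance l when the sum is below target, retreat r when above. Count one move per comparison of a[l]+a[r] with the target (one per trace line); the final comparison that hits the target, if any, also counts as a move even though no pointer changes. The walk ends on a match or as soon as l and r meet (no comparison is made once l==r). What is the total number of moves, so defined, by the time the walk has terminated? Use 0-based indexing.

l=0 r=12: -4+24=20 <36, l++
l=1 r=12: 1+24=25 <36, l++
l=2 r=12: 5+24=29 <36, l++
l=3 r=12: 8+24=32 <36, l++
l=4 r=12: 9+24=33 <36, l++
l=5 r=12: 13+24=37 >36, r--
l=5 r=11: 13+23=36, found

7 moves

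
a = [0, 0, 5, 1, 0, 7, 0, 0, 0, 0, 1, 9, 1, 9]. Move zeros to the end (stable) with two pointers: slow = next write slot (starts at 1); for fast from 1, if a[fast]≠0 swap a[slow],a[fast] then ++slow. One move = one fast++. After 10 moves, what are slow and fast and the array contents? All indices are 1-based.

(s=1,f=1) a[fast]=0 → fast++
(s=1,f=2) a[fast]=0 → fast++
(s=1,f=3) a[fast]=5≠0 swap→a[1]=5 → slow++,fast++
(s=2,f=4) a[fast]=1≠0 swap→a[2]=1 → slow++,fast++
(s=3,f=5) a[fast]=0 → fast++
(s=3,f=6) a[fast]=7≠0 swap→a[3]=7 → slow++,fast++
(s=4,f=7) a[fast]=0 → fast++
(s=4,f=8) a[fast]=0 → fast++
(s=4,f=9) a[fast]=0 → fast++
(s=4,f=10) a[fast]=0 → fast++

slow=4, fast=11, a=[5, 1, 7, 0, 0, 0, 0, 0, 0, 0, 1, 9, 1, 9]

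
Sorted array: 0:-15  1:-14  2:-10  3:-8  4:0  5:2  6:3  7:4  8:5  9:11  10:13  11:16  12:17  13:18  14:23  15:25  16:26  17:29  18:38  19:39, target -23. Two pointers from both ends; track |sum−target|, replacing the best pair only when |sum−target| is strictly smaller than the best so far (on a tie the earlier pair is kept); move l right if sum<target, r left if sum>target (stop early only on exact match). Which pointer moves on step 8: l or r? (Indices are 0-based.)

l=0 r=19: -15+39=24 d=47 *, r--
l=0 r=18: -15+38=23 d=46 *, r--
l=0 r=17: -15+29=14 d=37 *, r--
l=0 r=16: -15+26=11 d=34 *, r--
l=0 r=15: -15+25=10 d=33 *, r--
l=0 r=14: -15+23=8 d=31 *, r--
l=0 r=13: -15+18=3 d=26 *, r--
l=0 r=12: -15+17=2 d=25 *, r--

r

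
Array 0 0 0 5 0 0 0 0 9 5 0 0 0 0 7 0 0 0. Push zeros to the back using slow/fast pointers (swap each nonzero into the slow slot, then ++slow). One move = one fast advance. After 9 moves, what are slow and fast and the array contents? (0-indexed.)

slow=0 fast=0: a[fast]=0, fast++
slow=0 fast=1: a[fast]=0, fast++
slow=0 fast=2: a[fast]=0, fast++
slow=0 fast=3: a[fast]=5≠0 swap→a[0]=5, slow++,fast++
slow=1 fast=4: a[fast]=0, fast++
slow=1 fast=5: a[fast]=0, fast++
slow=1 fast=6: a[fast]=0, fast++
slow=1 fast=7: a[fast]=0, fast++
slow=1 fast=8: a[fast]=9≠0 swap→a[1]=9, slow++,fast++

slow=2, fast=9, a=[5, 9, 0, 0, 0, 0, 0, 0, 0, 5, 0, 0, 0, 0, 7, 0, 0, 0]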